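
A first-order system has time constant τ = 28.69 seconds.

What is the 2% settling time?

For first-order system, 2% settling time ≈ 4τ = 4 × 28.69 = 114.76 s.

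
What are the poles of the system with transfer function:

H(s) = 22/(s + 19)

Pole is where denominator = 0: s + 19 = 0, so s = -19.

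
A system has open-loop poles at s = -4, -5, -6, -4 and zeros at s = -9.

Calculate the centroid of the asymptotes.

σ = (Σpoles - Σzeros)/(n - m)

σ = (Σpoles - Σzeros)/(n - m) = (-19 - (-9))/(4 - 1) = -10/3 = -3.33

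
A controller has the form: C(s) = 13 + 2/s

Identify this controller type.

This is a Proportional-Integral (PI) controller.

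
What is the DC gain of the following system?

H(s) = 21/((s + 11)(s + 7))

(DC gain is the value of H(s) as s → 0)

DC gain = H(0) = 21/(11 × 7) = 21/77 = 0.2727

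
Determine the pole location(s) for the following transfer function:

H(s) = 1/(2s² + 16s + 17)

Discriminant = 16² - 4×2×17 = 256 - 136 = 120 > 0, so two distinct real poles. Using quadratic formula: s = (-16 ± √120)/(2×2) = (-16 ± √120)/4, with √120 ≈ 10.9545. s₁ ≈ -1.2614, s₂ ≈ -6.7386. Poles: s₁ = -1.2614, s₂ = -6.7386.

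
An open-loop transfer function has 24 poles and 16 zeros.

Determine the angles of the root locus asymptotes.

n - m = 24 - 16 = 8. Angles: θk = (2k + 1)·180°/8 = 22.5°, 67.5°, 112.5°, 157.5°, 202.5°, 247.5°, 292.5°, 337.5°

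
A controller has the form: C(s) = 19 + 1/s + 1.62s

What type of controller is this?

This is a Proportional-Integral-Derivative (PID) controller.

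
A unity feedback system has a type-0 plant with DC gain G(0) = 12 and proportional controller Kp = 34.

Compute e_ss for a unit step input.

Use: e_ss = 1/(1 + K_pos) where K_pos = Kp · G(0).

K_pos = Kp · G(0) = 34 × 12 = 408. e_ss = 1/(1 + 408) = 0.0024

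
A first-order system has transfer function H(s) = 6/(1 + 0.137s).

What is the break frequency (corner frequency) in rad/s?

Corner frequency = 1/τ = 1/0.137 = 7.299 rad/s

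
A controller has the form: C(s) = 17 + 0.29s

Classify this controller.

This is a Proportional-Derivative (PD) controller.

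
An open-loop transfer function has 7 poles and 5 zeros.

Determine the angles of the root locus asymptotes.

n - m = 7 - 5 = 2. Angles: θk = (2k + 1)·180°/2 = 90°, 270°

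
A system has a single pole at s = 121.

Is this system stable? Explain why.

Pole at s = 121 is in the right half-plane. Unstable.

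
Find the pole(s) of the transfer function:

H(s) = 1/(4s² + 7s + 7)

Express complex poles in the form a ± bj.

Discriminant = 7² - 4×4×7 = 49 - 112 = -63 < 0, so the poles are a complex conjugate pair s = (-7 ± j√63)/(2×4). Real part = -7/(2×4) = -7/8 = -0.875; imaginary part = ±√63/(2×4) ≈ 0.9922. Poles: s = -0.875 ± 0.9922j.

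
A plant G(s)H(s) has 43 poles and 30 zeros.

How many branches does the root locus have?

Root locus has n branches where n = number of poles = 43.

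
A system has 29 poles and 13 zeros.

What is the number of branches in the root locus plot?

Root locus has n branches where n = number of poles = 29.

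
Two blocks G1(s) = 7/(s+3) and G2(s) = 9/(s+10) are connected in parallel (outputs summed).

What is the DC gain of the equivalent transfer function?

Parallel: G_eq = G1 + G2. DC gain = G1(0) + G2(0) = 7/3 + 9/10 = 2.3333 + 0.9 = 3.2333.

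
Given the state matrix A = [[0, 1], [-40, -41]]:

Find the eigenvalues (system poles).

det(A - λI) = λ² - (-41)λ + 40 = (λ - (-1))(λ - (-40)). Eigenvalues: -1, -40.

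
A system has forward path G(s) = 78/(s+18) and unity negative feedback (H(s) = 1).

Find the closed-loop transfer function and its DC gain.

T(s) = G/(1+GH) = [78/(s+18)] / [1 + 78/(s+18)] = 78/(s+18+78) = 78/(s+96). DC gain = 78/96 = 0.8125.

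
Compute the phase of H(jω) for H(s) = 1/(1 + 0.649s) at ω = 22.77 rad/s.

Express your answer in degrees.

Phase = -arctan(ωτ) = -arctan(22.77 × 0.649) = -86.1°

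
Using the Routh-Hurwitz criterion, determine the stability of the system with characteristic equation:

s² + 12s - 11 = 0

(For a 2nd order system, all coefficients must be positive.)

Coefficients: 1, 12, -11. c=-11 not positive, so system is unstable.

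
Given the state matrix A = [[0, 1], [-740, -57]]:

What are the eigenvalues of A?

det(A - λI) = λ² - (-57)λ + 740 = (λ - (-20))(λ - (-37)). Eigenvalues: -20, -37.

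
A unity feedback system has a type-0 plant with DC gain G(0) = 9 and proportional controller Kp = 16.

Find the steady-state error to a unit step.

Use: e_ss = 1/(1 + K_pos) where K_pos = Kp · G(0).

K_pos = Kp · G(0) = 16 × 9 = 144. e_ss = 1/(1 + 144) = 0.0069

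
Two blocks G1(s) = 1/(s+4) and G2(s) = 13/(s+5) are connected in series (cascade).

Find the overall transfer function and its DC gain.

Series: multiply transfer functions. G_eq = 1/(s+4) × 13/(s+5) = 13/((s+4)(s+5)). DC gain = 13/(4×5) = 0.65.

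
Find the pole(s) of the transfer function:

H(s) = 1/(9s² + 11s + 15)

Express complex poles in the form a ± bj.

Discriminant = 11² - 4×9×15 = 121 - 540 = -419 < 0, so the poles are a complex conjugate pair s = (-11 ± j√419)/(2×9). Real part = -11/(2×9) = -11/18 ≈ -0.6111; imaginary part = ±√419/(2×9) ≈ 1.1372. Poles: s = -0.6111 ± 1.1372j.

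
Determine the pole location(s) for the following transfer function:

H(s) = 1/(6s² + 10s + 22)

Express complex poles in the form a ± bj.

Discriminant = 10² - 4×6×22 = 100 - 528 = -428 < 0, so the poles are a complex conjugate pair s = (-10 ± j√428)/(2×6). Real part = -10/(2×6) = -10/12 ≈ -0.8333; imaginary part = ±√428/(2×6) ≈ 1.7240. Poles: s = -0.8333 ± 1.7240j.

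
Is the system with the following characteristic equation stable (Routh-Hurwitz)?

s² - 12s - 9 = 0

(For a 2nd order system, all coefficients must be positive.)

Coefficients: 1, -12, -9. b=-12, c=-9 not positive, so system is unstable.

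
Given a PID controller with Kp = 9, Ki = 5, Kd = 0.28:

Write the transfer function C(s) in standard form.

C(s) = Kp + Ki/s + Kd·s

Substituting values: C(s) = 9 + 5/s + 0.28s = (0.28s² + 9s + 5)/s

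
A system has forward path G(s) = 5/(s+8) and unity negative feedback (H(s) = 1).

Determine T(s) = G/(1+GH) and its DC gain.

T(s) = G/(1+GH) = [5/(s+8)] / [1 + 5/(s+8)] = 5/(s+8+5) = 5/(s+13). DC gain = 5/13 = 0.3846.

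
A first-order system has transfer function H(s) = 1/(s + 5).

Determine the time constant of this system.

For H(s) = 1/(s + 1/τ), the pole is at -1/τ = -5, so τ = 1/5 = 0.2 s.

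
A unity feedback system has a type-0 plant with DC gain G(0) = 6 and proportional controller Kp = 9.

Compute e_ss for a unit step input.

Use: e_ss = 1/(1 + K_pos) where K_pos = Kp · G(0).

K_pos = Kp · G(0) = 9 × 6 = 54. e_ss = 1/(1 + 54) = 0.0182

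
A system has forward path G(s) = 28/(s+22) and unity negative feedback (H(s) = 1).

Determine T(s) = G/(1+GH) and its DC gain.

T(s) = G/(1+GH) = [28/(s+22)] / [1 + 28/(s+22)] = 28/(s+22+28) = 28/(s+50). DC gain = 28/50 = 0.56.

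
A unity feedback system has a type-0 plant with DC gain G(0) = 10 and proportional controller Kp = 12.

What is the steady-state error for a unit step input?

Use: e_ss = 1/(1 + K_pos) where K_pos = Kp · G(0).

K_pos = Kp · G(0) = 12 × 10 = 120. e_ss = 1/(1 + 120) = 0.0083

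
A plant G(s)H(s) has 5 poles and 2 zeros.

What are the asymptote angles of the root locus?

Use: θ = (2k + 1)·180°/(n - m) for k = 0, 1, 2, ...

n - m = 5 - 2 = 3. Angles: θk = (2k + 1)·180°/3 = 60°, 180°, 300°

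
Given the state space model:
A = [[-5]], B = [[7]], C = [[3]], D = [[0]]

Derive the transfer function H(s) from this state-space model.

(sI - A)⁻¹ = 1/(s + 5). H(s) = 3 × 7/(s + 5) + 0 = 21/(s + 5).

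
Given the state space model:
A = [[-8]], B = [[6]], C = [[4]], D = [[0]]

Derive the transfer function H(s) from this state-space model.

(sI - A)⁻¹ = 1/(s + 8). H(s) = 4 × 6/(s + 8) + 0 = 24/(s + 8).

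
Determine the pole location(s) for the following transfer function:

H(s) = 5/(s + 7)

Pole is where denominator = 0: s + 7 = 0, so s = -7.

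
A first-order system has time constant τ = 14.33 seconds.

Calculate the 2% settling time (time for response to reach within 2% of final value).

For first-order system, 2% settling time ≈ 4τ = 4 × 14.33 = 57.32 s.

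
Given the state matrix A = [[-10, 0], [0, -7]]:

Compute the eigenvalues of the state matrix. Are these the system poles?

For diagonal matrix, eigenvalues are diagonal entries: λ₁ = -10, λ₂ = -7. Eigenvalues of A = system poles.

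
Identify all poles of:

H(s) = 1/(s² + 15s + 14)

Discriminant = 15² - 4×1×14 = 225 - 56 = 169 > 0, so two distinct real poles. Using quadratic formula: s = (-15 ± √169)/(2×1) = (-15 ± √169)/2, with √169 = 13. s₁ = -2/2 = -1, s₂ = -28/2 = -14. Poles: s₁ = -1, s₂ = -14.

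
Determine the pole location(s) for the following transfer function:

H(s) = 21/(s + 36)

Pole is where denominator = 0: s + 36 = 0, so s = -36.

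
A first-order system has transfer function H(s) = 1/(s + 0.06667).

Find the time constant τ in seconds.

For H(s) = 1/(s + 1/τ), the pole is at -1/τ = -0.06667, so τ = 1/0.06667 = 15 s.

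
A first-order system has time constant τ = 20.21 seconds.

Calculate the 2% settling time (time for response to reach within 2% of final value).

For first-order system, 2% settling time ≈ 4τ = 4 × 20.21 = 80.84 s.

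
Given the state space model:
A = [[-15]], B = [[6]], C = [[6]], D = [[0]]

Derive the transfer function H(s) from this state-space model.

(sI - A)⁻¹ = 1/(s + 15). H(s) = 6 × 6/(s + 15) + 0 = 36/(s + 15).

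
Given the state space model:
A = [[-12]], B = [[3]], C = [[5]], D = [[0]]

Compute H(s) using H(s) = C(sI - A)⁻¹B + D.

(sI - A)⁻¹ = 1/(s + 12). H(s) = 5 × 3/(s + 12) + 0 = 15/(s + 12).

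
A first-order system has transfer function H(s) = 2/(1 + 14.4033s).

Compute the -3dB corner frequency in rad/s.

Corner frequency = 1/τ = 1/14.4033 = 0.069 rad/s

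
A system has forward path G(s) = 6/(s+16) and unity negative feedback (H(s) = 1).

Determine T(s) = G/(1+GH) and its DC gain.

T(s) = G/(1+GH) = [6/(s+16)] / [1 + 6/(s+16)] = 6/(s+16+6) = 6/(s+22). DC gain = 6/22 = 0.2727.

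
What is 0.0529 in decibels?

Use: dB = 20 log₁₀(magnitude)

dB = 20 log₁₀(0.0529) = -25.5 dB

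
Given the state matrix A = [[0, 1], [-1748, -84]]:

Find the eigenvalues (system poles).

det(A - λI) = λ² - (-84)λ + 1748 = (λ - (-46))(λ - (-38)). Eigenvalues: -46, -38.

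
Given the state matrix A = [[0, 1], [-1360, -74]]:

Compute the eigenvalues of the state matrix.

det(A - λI) = λ² - (-74)λ + 1360 = (λ - (-34))(λ - (-40)). Eigenvalues: -34, -40.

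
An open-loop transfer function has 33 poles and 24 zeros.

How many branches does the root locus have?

Root locus has n branches where n = number of poles = 33.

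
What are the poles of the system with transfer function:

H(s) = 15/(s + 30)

Pole is where denominator = 0: s + 30 = 0, so s = -30.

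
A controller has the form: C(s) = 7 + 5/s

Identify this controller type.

This is a Proportional-Integral (PI) controller.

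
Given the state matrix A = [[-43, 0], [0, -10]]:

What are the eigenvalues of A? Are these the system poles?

For diagonal matrix, eigenvalues are diagonal entries: λ₁ = -43, λ₂ = -10. Eigenvalues of A = system poles.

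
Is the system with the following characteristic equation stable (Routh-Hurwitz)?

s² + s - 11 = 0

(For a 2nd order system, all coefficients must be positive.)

Coefficients: 1, 1, -11. c=-11 not positive, so system is unstable.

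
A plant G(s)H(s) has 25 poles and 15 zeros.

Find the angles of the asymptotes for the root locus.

n - m = 25 - 15 = 10. Angles: θk = (2k + 1)·180°/10 = 18°, 54°, 90°, 126°, 162°, 198°, 234°, 270°, 306°, 342°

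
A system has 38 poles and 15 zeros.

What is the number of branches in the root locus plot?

Root locus has n branches where n = number of poles = 38.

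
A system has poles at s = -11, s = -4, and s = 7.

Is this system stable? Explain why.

Pole(s) at s = 7 are not in the left half-plane. System is unstable.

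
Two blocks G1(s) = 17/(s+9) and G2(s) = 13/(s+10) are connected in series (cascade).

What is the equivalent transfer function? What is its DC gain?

Series: multiply transfer functions. G_eq = 17/(s+9) × 13/(s+10) = 221/((s+9)(s+10)). DC gain = 221/(9×10) = 2.4556.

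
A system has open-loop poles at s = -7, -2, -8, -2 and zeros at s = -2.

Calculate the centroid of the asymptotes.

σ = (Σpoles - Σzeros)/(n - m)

σ = (Σpoles - Σzeros)/(n - m) = (-19 - (-2))/(4 - 1) = -17/3 = -5.67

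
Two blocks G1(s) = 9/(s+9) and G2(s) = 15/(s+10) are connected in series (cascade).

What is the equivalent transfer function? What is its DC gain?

Series: multiply transfer functions. G_eq = 9/(s+9) × 15/(s+10) = 135/((s+9)(s+10)). DC gain = 135/(9×10) = 1.5.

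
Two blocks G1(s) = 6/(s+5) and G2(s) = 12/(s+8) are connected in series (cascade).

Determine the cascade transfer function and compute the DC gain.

Series: multiply transfer functions. G_eq = 6/(s+5) × 12/(s+8) = 72/((s+5)(s+8)). DC gain = 72/(5×8) = 1.8.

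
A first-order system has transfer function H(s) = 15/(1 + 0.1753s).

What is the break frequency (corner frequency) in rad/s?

Corner frequency = 1/τ = 1/0.1753 = 5.705 rad/s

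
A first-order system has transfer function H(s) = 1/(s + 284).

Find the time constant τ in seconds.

For H(s) = 1/(s + 1/τ), the pole is at -1/τ = -284, so τ = 1/284 = 0.0035 s.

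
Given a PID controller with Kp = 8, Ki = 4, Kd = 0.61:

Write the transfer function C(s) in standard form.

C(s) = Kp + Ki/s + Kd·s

Substituting values: C(s) = 8 + 4/s + 0.61s = (0.61s² + 8s + 4)/s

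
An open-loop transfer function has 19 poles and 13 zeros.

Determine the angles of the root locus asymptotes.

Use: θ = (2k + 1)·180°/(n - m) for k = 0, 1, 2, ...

n - m = 19 - 13 = 6. Angles: θk = (2k + 1)·180°/6 = 30°, 90°, 150°, 210°, 270°, 330°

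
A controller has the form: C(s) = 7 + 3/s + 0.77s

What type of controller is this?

This is a Proportional-Integral-Derivative (PID) controller.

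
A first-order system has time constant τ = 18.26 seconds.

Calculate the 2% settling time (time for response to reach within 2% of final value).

For first-order system, 2% settling time ≈ 4τ = 4 × 18.26 = 73.04 s.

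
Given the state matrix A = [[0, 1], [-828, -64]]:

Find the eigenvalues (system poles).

det(A - λI) = λ² - (-64)λ + 828 = (λ - (-46))(λ - (-18)). Eigenvalues: -46, -18.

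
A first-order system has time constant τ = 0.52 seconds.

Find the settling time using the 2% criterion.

For first-order system, 2% settling time ≈ 4τ = 4 × 0.52 = 2.08 s.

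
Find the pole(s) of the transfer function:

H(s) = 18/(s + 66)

Pole is where denominator = 0: s + 66 = 0, so s = -66.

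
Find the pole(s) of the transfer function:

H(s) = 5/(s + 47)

Pole is where denominator = 0: s + 47 = 0, so s = -47.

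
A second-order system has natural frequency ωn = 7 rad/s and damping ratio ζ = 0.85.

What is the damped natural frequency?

ωd = ωn√(1 - ζ²) = 7√(1 - 0.85²) = 3.69 rad/s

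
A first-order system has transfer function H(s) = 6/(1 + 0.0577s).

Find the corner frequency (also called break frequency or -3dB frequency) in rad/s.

Corner frequency = 1/τ = 1/0.0577 = 17.331 rad/s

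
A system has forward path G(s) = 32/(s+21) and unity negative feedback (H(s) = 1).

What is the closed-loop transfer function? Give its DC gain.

T(s) = G/(1+GH) = [32/(s+21)] / [1 + 32/(s+21)] = 32/(s+21+32) = 32/(s+53). DC gain = 32/53 = 0.6038.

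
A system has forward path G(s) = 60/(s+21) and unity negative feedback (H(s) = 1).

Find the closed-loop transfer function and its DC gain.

T(s) = G/(1+GH) = [60/(s+21)] / [1 + 60/(s+21)] = 60/(s+21+60) = 60/(s+81). DC gain = 60/81 = 0.7407.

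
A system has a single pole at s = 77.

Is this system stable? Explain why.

Pole at s = 77 is in the right half-plane. Unstable.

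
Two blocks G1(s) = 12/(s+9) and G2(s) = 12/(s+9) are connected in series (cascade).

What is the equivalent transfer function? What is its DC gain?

Series: multiply transfer functions. G_eq = 12/(s+9) × 12/(s+9) = 144/((s+9)(s+9)). DC gain = 144/(9×9) = 1.7778.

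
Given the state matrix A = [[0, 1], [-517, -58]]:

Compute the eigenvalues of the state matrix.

det(A - λI) = λ² - (-58)λ + 517 = (λ - (-11))(λ - (-47)). Eigenvalues: -11, -47.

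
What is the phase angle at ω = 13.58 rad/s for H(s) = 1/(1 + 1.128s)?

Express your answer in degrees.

Phase = -arctan(ωτ) = -arctan(13.58 × 1.128) = -86.3°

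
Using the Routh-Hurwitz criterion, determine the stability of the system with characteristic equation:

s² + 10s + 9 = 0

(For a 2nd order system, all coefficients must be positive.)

Coefficients: 1, 10, 9. All positive, so system is stable.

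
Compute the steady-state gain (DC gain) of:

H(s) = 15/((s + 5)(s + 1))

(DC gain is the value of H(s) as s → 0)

DC gain = H(0) = 15/(5 × 1) = 15/5 = 3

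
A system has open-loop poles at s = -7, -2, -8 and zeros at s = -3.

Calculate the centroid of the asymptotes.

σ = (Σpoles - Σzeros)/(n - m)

σ = (Σpoles - Σzeros)/(n - m) = (-17 - (-3))/(3 - 1) = -14/2 = -7.0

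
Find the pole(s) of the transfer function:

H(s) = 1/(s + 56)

Pole is where denominator = 0: s + 56 = 0, so s = -56.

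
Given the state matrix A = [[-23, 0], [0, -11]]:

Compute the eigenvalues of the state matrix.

For diagonal matrix, eigenvalues are diagonal entries: λ₁ = -23, λ₂ = -11.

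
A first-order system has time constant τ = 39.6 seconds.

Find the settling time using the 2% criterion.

For first-order system, 2% settling time ≈ 4τ = 4 × 39.6 = 158.4 s.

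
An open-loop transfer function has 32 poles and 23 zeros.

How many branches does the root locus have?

Root locus has n branches where n = number of poles = 32.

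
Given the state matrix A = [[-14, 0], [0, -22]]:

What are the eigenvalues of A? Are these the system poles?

For diagonal matrix, eigenvalues are diagonal entries: λ₁ = -14, λ₂ = -22. Eigenvalues of A = system poles.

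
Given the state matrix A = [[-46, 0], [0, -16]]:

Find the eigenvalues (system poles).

For diagonal matrix, eigenvalues are diagonal entries: λ₁ = -46, λ₂ = -16.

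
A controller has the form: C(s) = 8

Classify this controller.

This is a Proportional (P) controller.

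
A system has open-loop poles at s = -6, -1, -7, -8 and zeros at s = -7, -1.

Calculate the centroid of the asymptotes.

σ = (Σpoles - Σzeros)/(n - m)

σ = (Σpoles - Σzeros)/(n - m) = (-22 - (-8))/(4 - 2) = -14/2 = -7.0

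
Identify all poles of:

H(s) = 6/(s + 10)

Pole is where denominator = 0: s + 10 = 0, so s = -10.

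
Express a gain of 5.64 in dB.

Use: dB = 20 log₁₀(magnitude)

dB = 20 log₁₀(5.64) = 15.0 dB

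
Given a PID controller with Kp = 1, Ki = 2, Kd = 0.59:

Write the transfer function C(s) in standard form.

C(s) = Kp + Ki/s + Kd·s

Substituting values: C(s) = 1 + 2/s + 0.59s = (0.59s² + s + 2)/s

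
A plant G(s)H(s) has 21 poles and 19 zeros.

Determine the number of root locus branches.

Root locus has n branches where n = number of poles = 21.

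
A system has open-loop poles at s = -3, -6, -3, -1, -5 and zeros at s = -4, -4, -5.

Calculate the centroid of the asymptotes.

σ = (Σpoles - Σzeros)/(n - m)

σ = (Σpoles - Σzeros)/(n - m) = (-18 - (-13))/(5 - 3) = -5/2 = -2.5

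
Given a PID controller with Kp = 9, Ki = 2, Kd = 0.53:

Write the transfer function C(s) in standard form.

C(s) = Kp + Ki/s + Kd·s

Substituting values: C(s) = 9 + 2/s + 0.53s = (0.53s² + 9s + 2)/s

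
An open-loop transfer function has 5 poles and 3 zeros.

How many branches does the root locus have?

Root locus has n branches where n = number of poles = 5.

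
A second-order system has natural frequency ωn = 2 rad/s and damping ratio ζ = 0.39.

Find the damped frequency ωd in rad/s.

ωd = ωn√(1 - ζ²) = 2√(1 - 0.39²) = 1.84 rad/s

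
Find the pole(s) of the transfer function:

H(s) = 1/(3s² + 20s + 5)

Discriminant = 20² - 4×3×5 = 400 - 60 = 340 > 0, so two distinct real poles. Using quadratic formula: s = (-20 ± √340)/(2×3) = (-20 ± √340)/6, with √340 ≈ 18.4391. s₁ ≈ -0.2602, s₂ ≈ -6.4065. Poles: s₁ = -0.2602, s₂ = -6.4065.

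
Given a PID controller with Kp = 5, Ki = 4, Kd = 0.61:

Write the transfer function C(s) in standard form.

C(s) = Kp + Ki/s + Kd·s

Substituting values: C(s) = 5 + 4/s + 0.61s = (0.61s² + 5s + 4)/s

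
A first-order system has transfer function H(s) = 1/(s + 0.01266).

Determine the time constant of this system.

For H(s) = 1/(s + 1/τ), the pole is at -1/τ = -0.01266, so τ = 1/0.01266 = 78.99 s.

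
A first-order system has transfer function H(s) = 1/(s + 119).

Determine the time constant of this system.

For H(s) = 1/(s + 1/τ), the pole is at -1/τ = -119, so τ = 1/119 = 0.0084 s.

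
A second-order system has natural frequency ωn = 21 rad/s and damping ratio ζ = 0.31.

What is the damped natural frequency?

ωd = ωn√(1 - ζ²) = 21√(1 - 0.31²) = 19.97 rad/s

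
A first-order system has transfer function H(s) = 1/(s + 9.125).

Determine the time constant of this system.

For H(s) = 1/(s + 1/τ), the pole is at -1/τ = -9.125, so τ = 1/9.125 = 0.1096 s.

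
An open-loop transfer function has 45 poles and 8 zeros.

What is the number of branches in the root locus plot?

Root locus has n branches where n = number of poles = 45.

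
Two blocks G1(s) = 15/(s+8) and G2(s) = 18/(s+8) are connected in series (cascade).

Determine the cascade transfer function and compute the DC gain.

Series: multiply transfer functions. G_eq = 15/(s+8) × 18/(s+8) = 270/((s+8)(s+8)). DC gain = 270/(8×8) = 4.21875.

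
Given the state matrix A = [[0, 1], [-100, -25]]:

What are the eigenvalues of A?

det(A - λI) = λ² - (-25)λ + 100 = (λ - (-5))(λ - (-20)). Eigenvalues: -5, -20.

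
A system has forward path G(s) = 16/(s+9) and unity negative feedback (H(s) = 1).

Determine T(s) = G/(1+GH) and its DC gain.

T(s) = G/(1+GH) = [16/(s+9)] / [1 + 16/(s+9)] = 16/(s+9+16) = 16/(s+25). DC gain = 16/25 = 0.64.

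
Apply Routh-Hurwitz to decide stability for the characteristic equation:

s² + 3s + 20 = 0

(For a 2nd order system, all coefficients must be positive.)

Coefficients: 1, 3, 20. All positive, so system is stable.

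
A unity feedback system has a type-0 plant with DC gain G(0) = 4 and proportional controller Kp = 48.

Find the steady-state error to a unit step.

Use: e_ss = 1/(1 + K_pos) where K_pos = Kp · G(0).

K_pos = Kp · G(0) = 48 × 4 = 192. e_ss = 1/(1 + 192) = 0.0052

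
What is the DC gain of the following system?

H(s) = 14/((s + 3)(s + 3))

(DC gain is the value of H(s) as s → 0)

DC gain = H(0) = 14/(3 × 3) = 14/9 = 1.5556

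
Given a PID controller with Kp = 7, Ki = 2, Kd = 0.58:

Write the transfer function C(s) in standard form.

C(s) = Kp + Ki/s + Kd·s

Substituting values: C(s) = 7 + 2/s + 0.58s = (0.58s² + 7s + 2)/s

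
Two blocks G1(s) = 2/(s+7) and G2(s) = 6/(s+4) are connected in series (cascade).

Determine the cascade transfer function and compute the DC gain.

Series: multiply transfer functions. G_eq = 2/(s+7) × 6/(s+4) = 12/((s+7)(s+4)). DC gain = 12/(7×4) = 0.4286.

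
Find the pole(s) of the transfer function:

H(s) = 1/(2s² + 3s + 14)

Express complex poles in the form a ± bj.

Discriminant = 3² - 4×2×14 = 9 - 112 = -103 < 0, so the poles are a complex conjugate pair s = (-3 ± j√103)/(2×2). Real part = -3/(2×2) = -3/4 = -0.75; imaginary part = ±√103/(2×2) ≈ 2.5372. Poles: s = -0.75 ± 2.5372j.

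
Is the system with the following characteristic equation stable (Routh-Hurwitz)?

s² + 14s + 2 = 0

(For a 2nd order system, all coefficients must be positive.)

Coefficients: 1, 14, 2. All positive, so system is stable.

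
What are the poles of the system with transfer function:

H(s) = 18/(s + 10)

Pole is where denominator = 0: s + 10 = 0, so s = -10.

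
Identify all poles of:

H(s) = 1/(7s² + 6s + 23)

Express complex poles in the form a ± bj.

Discriminant = 6² - 4×7×23 = 36 - 644 = -608 < 0, so the poles are a complex conjugate pair s = (-6 ± j√608)/(2×7). Real part = -6/(2×7) = -6/14 ≈ -0.4286; imaginary part = ±√608/(2×7) ≈ 1.7613. Poles: s = -0.4286 ± 1.7613j.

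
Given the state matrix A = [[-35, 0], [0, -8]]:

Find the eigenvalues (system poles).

For diagonal matrix, eigenvalues are diagonal entries: λ₁ = -35, λ₂ = -8.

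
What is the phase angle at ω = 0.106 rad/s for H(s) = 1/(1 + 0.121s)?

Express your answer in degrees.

Phase = -arctan(ωτ) = -arctan(0.106 × 0.121) = -0.7°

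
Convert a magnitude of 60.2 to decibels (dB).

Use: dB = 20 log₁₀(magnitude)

dB = 20 log₁₀(60.2) = 35.6 dB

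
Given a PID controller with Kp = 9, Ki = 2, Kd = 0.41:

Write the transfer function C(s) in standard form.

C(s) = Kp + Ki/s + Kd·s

Substituting values: C(s) = 9 + 2/s + 0.41s = (0.41s² + 9s + 2)/s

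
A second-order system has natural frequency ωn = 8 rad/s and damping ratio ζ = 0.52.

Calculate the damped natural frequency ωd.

ωd = ωn√(1 - ζ²) = 8√(1 - 0.52²) = 6.83 rad/s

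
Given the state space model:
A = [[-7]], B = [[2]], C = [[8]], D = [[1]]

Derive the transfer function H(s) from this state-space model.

(sI - A)⁻¹ = 1/(s + 7). H(s) = 8×2/(s + 7) + 1 = (s + 23)/(s + 7).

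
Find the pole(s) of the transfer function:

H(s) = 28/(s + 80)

Pole is where denominator = 0: s + 80 = 0, so s = -80.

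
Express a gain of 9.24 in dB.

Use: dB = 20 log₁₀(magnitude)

dB = 20 log₁₀(9.24) = 19.3 dB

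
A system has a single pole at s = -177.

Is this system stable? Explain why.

Pole at s = -177 is in the left half-plane. Stable.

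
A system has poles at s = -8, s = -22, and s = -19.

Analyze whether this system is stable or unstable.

All poles are in the left half-plane. System is stable.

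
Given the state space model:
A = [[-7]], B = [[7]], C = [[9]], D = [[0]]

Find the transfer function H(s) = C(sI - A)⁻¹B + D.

(sI - A)⁻¹ = 1/(s + 7). H(s) = 9 × 7/(s + 7) + 0 = 63/(s + 7).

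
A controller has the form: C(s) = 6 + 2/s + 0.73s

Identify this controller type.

This is a Proportional-Integral-Derivative (PID) controller.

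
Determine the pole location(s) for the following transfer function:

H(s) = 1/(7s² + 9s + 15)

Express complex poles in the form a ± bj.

Discriminant = 9² - 4×7×15 = 81 - 420 = -339 < 0, so the poles are a complex conjugate pair s = (-9 ± j√339)/(2×7). Real part = -9/(2×7) = -9/14 ≈ -0.6429; imaginary part = ±√339/(2×7) ≈ 1.3151. Poles: s = -0.6429 ± 1.3151j.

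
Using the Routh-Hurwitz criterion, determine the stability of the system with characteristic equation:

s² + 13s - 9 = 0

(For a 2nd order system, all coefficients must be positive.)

Coefficients: 1, 13, -9. c=-9 not positive, so system is unstable.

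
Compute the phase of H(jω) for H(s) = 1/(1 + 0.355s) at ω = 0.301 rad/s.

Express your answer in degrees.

Phase = -arctan(ωτ) = -arctan(0.301 × 0.355) = -6.1°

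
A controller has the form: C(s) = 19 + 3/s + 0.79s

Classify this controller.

This is a Proportional-Integral-Derivative (PID) controller.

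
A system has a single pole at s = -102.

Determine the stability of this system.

Pole at s = -102 is in the left half-plane. Stable.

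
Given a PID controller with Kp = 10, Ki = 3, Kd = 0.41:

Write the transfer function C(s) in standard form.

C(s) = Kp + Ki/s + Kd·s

Substituting values: C(s) = 10 + 3/s + 0.41s = (0.41s² + 10s + 3)/s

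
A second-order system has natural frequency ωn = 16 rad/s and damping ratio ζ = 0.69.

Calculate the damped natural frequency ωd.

ωd = ωn√(1 - ζ²) = 16√(1 - 0.69²) = 11.58 rad/s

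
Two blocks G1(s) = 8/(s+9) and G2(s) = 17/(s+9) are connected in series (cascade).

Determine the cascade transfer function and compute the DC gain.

Series: multiply transfer functions. G_eq = 8/(s+9) × 17/(s+9) = 136/((s+9)(s+9)). DC gain = 136/(9×9) = 1.6790.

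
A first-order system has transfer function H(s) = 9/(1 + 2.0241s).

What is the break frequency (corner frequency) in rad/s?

Corner frequency = 1/τ = 1/2.0241 = 0.494 rad/s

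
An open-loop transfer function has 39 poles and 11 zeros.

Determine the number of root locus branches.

Root locus has n branches where n = number of poles = 39.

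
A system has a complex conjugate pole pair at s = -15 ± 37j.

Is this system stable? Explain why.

Real part of poles is -15 (< 0, left half-plane). Stable.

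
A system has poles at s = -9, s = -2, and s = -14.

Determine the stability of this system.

All poles are in the left half-plane. System is stable.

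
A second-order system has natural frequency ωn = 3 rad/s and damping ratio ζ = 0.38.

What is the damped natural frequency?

ωd = ωn√(1 - ζ²) = 3√(1 - 0.38²) = 2.77 rad/s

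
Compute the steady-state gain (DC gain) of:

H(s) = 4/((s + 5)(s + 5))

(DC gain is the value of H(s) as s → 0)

DC gain = H(0) = 4/(5 × 5) = 4/25 = 0.16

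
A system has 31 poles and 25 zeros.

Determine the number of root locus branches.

Root locus has n branches where n = number of poles = 31.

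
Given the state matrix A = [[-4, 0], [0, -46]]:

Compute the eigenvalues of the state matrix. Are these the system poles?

For diagonal matrix, eigenvalues are diagonal entries: λ₁ = -4, λ₂ = -46. Eigenvalues of A = system poles.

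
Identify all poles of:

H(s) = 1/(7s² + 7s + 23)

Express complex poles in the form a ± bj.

Discriminant = 7² - 4×7×23 = 49 - 644 = -595 < 0, so the poles are a complex conjugate pair s = (-7 ± j√595)/(2×7). Real part = -7/(2×7) = -7/14 = -0.5; imaginary part = ±√595/(2×7) ≈ 1.7423. Poles: s = -0.5 ± 1.7423j.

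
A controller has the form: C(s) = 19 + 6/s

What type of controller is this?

This is a Proportional-Integral (PI) controller.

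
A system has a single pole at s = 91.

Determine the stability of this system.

Pole at s = 91 is in the right half-plane. Unstable.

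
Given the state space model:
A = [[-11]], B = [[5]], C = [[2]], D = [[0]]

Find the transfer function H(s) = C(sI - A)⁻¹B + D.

(sI - A)⁻¹ = 1/(s + 11). H(s) = 2 × 5/(s + 11) + 0 = 10/(s + 11).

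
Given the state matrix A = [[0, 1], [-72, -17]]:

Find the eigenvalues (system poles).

det(A - λI) = λ² - (-17)λ + 72 = (λ - (-8))(λ - (-9)). Eigenvalues: -8, -9.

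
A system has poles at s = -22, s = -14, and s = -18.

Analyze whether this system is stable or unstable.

All poles are in the left half-plane. System is stable.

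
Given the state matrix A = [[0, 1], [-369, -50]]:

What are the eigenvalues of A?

det(A - λI) = λ² - (-50)λ + 369 = (λ - (-9))(λ - (-41)). Eigenvalues: -9, -41.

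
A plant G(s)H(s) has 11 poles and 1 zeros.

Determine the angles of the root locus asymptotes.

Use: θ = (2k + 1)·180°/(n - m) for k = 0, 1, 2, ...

n - m = 11 - 1 = 10. Angles: θk = (2k + 1)·180°/10 = 18°, 54°, 90°, 126°, 162°, 198°, 234°, 270°, 306°, 342°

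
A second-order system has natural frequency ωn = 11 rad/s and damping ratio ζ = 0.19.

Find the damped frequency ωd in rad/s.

ωd = ωn√(1 - ζ²) = 11√(1 - 0.19²) = 10.8 rad/s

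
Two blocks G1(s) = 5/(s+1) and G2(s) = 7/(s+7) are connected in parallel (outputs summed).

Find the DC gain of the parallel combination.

Parallel: G_eq = G1 + G2. DC gain = G1(0) + G2(0) = 5/1 + 7/7 = 5 + 1 = 6.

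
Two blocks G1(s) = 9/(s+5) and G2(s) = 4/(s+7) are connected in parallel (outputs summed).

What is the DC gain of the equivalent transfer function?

Parallel: G_eq = G1 + G2. DC gain = G1(0) + G2(0) = 9/5 + 4/7 = 1.8 + 0.5714 = 2.3714.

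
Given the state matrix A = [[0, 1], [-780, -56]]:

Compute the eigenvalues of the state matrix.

det(A - λI) = λ² - (-56)λ + 780 = (λ - (-30))(λ - (-26)). Eigenvalues: -30, -26.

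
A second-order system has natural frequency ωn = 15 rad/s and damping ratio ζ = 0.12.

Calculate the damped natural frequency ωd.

ωd = ωn√(1 - ζ²) = 15√(1 - 0.12²) = 14.89 rad/s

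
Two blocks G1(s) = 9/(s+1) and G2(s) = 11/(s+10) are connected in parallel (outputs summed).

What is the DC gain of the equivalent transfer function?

Parallel: G_eq = G1 + G2. DC gain = G1(0) + G2(0) = 9/1 + 11/10 = 9 + 1.1 = 10.1.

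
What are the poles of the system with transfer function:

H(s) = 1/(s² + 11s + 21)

Discriminant = 11² - 4×1×21 = 121 - 84 = 37 > 0, so two distinct real poles. Using quadratic formula: s = (-11 ± √37)/(2×1) = (-11 ± √37)/2, with √37 ≈ 6.0828. s₁ ≈ -2.4586, s₂ ≈ -8.5414. Poles: s₁ = -2.4586, s₂ = -8.5414.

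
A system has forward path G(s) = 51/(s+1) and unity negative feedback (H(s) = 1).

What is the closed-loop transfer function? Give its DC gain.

T(s) = G/(1+GH) = [51/(s+1)] / [1 + 51/(s+1)] = 51/(s+1+51) = 51/(s+52). DC gain = 51/52 = 0.9808.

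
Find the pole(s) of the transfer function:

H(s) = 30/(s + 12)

Pole is where denominator = 0: s + 12 = 0, so s = -12.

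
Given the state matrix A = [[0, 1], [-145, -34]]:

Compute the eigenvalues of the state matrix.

det(A - λI) = λ² - (-34)λ + 145 = (λ - (-5))(λ - (-29)). Eigenvalues: -5, -29.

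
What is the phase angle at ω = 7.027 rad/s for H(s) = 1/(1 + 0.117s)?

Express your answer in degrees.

Phase = -arctan(ωτ) = -arctan(7.027 × 0.117) = -39.4°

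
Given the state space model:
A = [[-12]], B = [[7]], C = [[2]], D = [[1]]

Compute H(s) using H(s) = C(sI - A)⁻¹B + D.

(sI - A)⁻¹ = 1/(s + 12). H(s) = 2×7/(s + 12) + 1 = (s + 26)/(s + 12).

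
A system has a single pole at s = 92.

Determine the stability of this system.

Pole at s = 92 is in the right half-plane. Unstable.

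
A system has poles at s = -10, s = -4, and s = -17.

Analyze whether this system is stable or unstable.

All poles are in the left half-plane. System is stable.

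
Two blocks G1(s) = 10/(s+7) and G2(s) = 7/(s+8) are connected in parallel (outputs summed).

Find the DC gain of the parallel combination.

Parallel: G_eq = G1 + G2. DC gain = G1(0) + G2(0) = 10/7 + 7/8 = 1.4286 + 0.875 = 2.3036.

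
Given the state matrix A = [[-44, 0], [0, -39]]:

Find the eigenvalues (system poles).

For diagonal matrix, eigenvalues are diagonal entries: λ₁ = -44, λ₂ = -39.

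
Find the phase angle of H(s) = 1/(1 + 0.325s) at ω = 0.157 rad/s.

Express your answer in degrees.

Phase = -arctan(ωτ) = -arctan(0.157 × 0.325) = -2.9°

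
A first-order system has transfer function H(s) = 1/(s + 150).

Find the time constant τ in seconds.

For H(s) = 1/(s + 1/τ), the pole is at -1/τ = -150, so τ = 1/150 = 0.0067 s.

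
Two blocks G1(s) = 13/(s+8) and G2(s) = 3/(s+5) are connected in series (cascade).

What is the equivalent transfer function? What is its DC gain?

Series: multiply transfer functions. G_eq = 13/(s+8) × 3/(s+5) = 39/((s+8)(s+5)). DC gain = 39/(8×5) = 0.975.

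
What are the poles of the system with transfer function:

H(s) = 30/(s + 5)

Pole is where denominator = 0: s + 5 = 0, so s = -5.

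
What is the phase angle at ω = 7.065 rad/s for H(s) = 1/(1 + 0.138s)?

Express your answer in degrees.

Phase = -arctan(ωτ) = -arctan(7.065 × 0.138) = -44.3°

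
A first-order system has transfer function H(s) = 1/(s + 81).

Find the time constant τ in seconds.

For H(s) = 1/(s + 1/τ), the pole is at -1/τ = -81, so τ = 1/81 = 0.0123 s.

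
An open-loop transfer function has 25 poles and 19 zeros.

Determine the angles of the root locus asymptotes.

n - m = 25 - 19 = 6. Angles: θk = (2k + 1)·180°/6 = 30°, 90°, 150°, 210°, 270°, 330°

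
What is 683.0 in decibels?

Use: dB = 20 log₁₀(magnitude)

dB = 20 log₁₀(683.0) = 56.7 dB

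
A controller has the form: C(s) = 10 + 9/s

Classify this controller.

This is a Proportional-Integral (PI) controller.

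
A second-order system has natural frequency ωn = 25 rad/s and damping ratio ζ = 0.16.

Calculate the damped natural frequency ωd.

ωd = ωn√(1 - ζ²) = 25√(1 - 0.16²) = 24.68 rad/s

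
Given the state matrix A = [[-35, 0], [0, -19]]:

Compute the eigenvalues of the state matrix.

For diagonal matrix, eigenvalues are diagonal entries: λ₁ = -35, λ₂ = -19.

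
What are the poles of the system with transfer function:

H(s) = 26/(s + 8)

Pole is where denominator = 0: s + 8 = 0, so s = -8.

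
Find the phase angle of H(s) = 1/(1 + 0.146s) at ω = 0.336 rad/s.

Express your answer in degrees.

Phase = -arctan(ωτ) = -arctan(0.336 × 0.146) = -2.8°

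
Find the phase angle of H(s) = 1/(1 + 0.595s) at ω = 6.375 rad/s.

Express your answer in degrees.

Phase = -arctan(ωτ) = -arctan(6.375 × 0.595) = -75.2°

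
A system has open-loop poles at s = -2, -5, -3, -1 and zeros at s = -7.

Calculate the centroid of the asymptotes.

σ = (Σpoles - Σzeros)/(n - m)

σ = (Σpoles - Σzeros)/(n - m) = (-11 - (-7))/(4 - 1) = -4/3 = -1.33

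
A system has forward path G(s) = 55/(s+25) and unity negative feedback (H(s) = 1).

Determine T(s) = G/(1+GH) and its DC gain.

T(s) = G/(1+GH) = [55/(s+25)] / [1 + 55/(s+25)] = 55/(s+25+55) = 55/(s+80). DC gain = 55/80 = 0.6875.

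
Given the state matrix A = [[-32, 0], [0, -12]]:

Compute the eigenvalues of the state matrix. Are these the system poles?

For diagonal matrix, eigenvalues are diagonal entries: λ₁ = -32, λ₂ = -12. Eigenvalues of A = system poles.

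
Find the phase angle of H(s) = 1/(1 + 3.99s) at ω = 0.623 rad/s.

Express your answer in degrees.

Phase = -arctan(ωτ) = -arctan(0.623 × 3.99) = -68.1°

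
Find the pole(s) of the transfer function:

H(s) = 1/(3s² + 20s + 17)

Discriminant = 20² - 4×3×17 = 400 - 204 = 196 > 0, so two distinct real poles. Using quadratic formula: s = (-20 ± √196)/(2×3) = (-20 ± √196)/6, with √196 = 14. s₁ = -6/6 = -1, s₂ = -34/6 ≈ -5.6667. Poles: s₁ = -1, s₂ = -5.6667.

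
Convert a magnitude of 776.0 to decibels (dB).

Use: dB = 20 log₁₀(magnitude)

dB = 20 log₁₀(776.0) = 57.8 dB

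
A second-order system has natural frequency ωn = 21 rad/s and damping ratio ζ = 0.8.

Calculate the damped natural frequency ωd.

ωd = ωn√(1 - ζ²) = 21√(1 - 0.8²) = 12.6 rad/s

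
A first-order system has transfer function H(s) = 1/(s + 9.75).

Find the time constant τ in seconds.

For H(s) = 1/(s + 1/τ), the pole is at -1/τ = -9.75, so τ = 1/9.75 = 0.1026 s.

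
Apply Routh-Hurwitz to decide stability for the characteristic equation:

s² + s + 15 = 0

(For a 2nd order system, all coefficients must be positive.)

Coefficients: 1, 1, 15. All positive, so system is stable.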